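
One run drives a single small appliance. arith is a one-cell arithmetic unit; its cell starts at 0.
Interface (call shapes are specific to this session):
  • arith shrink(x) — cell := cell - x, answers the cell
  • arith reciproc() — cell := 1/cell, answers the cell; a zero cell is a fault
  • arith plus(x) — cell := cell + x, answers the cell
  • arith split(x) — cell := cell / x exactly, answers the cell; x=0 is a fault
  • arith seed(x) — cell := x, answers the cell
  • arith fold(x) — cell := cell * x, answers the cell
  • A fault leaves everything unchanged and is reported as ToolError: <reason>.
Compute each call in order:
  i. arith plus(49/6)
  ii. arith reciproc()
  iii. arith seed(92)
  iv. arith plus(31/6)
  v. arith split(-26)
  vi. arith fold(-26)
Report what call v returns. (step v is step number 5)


// 1. arith plus(x→49/6) == 49/6
// 2. arith reciproc() == 6/49
// 3. arith seed(x→92) == 92
// 4. arith plus(x→31/6) == 583/6
// 5. arith split(x→-26) == -583/156
// 6. arith fold(x→-26) == 583/6

Answer: -583/156


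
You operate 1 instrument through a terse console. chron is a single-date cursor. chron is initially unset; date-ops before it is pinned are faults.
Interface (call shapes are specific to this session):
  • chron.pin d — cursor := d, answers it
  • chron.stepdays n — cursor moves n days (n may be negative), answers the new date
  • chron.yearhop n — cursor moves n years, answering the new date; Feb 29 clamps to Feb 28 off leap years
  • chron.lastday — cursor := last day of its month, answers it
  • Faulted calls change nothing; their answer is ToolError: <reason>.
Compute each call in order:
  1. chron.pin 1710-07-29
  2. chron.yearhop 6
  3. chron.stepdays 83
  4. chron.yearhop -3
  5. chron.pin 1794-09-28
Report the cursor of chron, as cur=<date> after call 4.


Calling chron.pin with d: 1710-07-29, and observe 1710-07-29.
Invoking chron.yearhop with n: 6, which returns 1716-07-29.
Invoking chron.stepdays with n: 83, yielding 1716-10-20.
I use chron.yearhop with n: -3, and observe 1713-10-20.
I use chron.pin with d: 1794-09-28, and get 1794-09-28.

Answer: cur=1713-10-20


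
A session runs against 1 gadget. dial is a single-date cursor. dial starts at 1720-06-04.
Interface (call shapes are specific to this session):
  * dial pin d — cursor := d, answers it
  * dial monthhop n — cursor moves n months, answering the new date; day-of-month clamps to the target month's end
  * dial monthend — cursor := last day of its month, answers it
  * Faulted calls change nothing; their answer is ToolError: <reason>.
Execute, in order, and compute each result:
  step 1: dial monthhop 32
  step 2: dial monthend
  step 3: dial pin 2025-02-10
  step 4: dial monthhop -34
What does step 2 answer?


> dial monthhop n=32
[out] 1723-02-04
> dial monthend
[out] 1723-02-28
> dial pin d=2025-02-10
[out] 2025-02-10
> dial monthhop n=-34
[out] 2022-04-10

Answer: 1723-02-28


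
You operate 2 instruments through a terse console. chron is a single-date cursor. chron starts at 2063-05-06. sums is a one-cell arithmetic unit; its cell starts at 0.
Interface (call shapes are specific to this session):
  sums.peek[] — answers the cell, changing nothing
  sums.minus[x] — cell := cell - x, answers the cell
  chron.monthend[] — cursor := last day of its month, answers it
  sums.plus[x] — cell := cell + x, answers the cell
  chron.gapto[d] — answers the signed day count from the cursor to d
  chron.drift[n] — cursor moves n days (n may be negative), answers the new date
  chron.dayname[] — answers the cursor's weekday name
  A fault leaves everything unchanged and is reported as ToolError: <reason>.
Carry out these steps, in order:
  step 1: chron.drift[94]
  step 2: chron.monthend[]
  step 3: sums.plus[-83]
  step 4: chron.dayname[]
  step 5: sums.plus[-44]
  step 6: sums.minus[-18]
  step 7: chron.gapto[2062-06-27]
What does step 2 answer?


! drift(94) ~> 2063-08-08
! monthend() ~> 2063-08-31
! plus(-83) ~> -83
! dayname() ~> Friday
! plus(-44) ~> -127
! minus(-18) ~> -109
! gapto(2062-06-27) ~> -430

Answer: 2063-08-31


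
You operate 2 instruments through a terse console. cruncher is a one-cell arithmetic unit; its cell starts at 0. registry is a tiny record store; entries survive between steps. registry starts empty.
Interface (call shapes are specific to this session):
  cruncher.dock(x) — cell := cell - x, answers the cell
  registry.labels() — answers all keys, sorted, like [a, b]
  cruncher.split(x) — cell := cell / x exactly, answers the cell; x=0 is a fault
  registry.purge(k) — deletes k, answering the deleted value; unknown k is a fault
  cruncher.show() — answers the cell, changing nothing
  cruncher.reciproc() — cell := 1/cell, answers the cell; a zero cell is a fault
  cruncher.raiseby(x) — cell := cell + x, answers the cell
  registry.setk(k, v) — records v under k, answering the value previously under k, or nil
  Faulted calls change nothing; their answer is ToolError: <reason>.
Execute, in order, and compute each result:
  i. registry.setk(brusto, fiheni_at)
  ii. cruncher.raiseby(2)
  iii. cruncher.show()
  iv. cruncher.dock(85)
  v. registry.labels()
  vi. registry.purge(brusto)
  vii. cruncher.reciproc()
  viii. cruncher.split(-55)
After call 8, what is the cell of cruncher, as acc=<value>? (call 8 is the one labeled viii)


Answer: acc=1/4565

Derivation:
;; registry.setk(brusto, fiheni_at) : nil
;; cruncher.raiseby(2) : 2
;; cruncher.show() : 2
;; cruncher.dock(85) : -83
;; registry.labels() : [brusto]
;; registry.purge(brusto) : fiheni_at
;; cruncher.reciproc() : -1/83
;; cruncher.split(-55) : 1/4565


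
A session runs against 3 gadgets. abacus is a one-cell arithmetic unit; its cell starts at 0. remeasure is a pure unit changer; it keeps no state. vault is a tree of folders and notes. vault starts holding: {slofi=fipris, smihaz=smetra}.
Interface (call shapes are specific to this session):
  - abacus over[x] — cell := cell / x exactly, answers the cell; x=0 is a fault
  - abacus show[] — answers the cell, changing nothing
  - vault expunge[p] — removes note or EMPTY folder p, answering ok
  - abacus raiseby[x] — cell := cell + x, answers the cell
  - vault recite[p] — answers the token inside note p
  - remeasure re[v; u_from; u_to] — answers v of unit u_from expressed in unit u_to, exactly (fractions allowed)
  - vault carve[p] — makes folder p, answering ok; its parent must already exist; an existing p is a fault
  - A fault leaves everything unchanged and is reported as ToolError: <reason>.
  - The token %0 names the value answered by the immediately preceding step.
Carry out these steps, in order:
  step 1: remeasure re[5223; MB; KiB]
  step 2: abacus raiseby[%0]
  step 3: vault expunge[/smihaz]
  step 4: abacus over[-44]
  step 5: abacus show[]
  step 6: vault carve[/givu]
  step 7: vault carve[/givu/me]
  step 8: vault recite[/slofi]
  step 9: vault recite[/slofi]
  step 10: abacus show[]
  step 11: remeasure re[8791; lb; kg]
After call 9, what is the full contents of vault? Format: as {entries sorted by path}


Next I call remeasure re passing v='5223', u_from='MB', u_to='KiB', — result: 81609375/16.
Calling abacus raiseby passing x='%0', and see 81609375/16.
Using vault expunge passing p='/smihaz', and see ok.
Calling abacus over passing x='-44', giving -81609375/704.
I use abacus show(), giving -81609375/704.
I run vault carve passing p='/givu', → ok.
I try vault carve passing p='/givu/me', and get ok.
Invoking vault recite passing p='/slofi', yielding fipris.
Next I call vault recite passing p='/slofi', and observe fipris.
Using abacus show(), — result: -81609375/704.
I try remeasure re passing v='8791', u_from='lb', u_to='kg': 398753052467/100000000.

Answer: {givu/, givu/me/, slofi=fipris}


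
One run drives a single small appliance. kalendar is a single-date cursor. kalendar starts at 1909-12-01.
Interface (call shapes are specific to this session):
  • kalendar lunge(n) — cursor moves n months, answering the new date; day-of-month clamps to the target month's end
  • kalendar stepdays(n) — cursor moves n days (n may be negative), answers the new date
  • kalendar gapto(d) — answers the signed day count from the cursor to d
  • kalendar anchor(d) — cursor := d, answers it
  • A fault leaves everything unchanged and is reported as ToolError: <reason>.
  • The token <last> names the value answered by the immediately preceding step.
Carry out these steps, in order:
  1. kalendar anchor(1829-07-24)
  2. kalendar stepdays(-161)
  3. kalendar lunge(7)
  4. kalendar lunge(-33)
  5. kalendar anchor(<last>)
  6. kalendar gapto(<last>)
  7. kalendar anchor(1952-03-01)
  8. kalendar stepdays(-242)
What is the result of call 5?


Do: kalendar anchor[1829-07-24]
See: 1829-07-24
Do: kalendar stepdays[-161]
See: 1829-02-13
Do: kalendar lunge[7]
See: 1829-09-13
Do: kalendar lunge[-33]
See: 1826-12-13
Do: kalendar anchor[<last>]
See: 1826-12-13
Do: kalendar gapto[<last>]
See: 0
Do: kalendar anchor[1952-03-01]
See: 1952-03-01
Do: kalendar stepdays[-242]
See: 1951-07-03

Answer: 1826-12-13


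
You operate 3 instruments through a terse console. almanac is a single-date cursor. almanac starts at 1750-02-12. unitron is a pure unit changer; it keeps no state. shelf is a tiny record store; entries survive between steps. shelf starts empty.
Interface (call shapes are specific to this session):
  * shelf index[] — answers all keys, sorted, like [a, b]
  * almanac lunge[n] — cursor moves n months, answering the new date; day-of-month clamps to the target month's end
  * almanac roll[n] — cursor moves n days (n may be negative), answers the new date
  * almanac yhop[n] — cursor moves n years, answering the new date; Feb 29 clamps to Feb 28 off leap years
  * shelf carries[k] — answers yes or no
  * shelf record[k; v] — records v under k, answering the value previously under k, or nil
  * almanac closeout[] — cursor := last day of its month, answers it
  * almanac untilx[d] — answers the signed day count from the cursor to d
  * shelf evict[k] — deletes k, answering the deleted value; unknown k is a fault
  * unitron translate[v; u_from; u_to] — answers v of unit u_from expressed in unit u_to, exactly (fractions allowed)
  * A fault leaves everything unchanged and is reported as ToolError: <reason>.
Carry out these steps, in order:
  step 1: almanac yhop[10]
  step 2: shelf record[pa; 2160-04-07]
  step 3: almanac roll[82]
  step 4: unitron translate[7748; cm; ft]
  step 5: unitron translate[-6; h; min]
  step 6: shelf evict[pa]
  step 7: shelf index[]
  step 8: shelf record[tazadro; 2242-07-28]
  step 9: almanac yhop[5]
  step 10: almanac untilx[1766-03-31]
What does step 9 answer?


Answer: 1765-05-04

Derivation:
> almanac yhop n: 10
  1760-02-12
> shelf record k: pa v: 2160-04-07
  nil
> almanac roll n: 82
  1760-05-04
> unitron translate v: 7748 u_from: cm u_to: ft
  96850/381
> unitron translate v: -6 u_from: h u_to: min
  -360
> shelf evict k: pa
  2160-04-07
> shelf index
  []
> shelf record k: tazadro v: 2242-07-28
  nil
> almanac yhop n: 5
  1765-05-04
> almanac untilx d: 1766-03-31
  331


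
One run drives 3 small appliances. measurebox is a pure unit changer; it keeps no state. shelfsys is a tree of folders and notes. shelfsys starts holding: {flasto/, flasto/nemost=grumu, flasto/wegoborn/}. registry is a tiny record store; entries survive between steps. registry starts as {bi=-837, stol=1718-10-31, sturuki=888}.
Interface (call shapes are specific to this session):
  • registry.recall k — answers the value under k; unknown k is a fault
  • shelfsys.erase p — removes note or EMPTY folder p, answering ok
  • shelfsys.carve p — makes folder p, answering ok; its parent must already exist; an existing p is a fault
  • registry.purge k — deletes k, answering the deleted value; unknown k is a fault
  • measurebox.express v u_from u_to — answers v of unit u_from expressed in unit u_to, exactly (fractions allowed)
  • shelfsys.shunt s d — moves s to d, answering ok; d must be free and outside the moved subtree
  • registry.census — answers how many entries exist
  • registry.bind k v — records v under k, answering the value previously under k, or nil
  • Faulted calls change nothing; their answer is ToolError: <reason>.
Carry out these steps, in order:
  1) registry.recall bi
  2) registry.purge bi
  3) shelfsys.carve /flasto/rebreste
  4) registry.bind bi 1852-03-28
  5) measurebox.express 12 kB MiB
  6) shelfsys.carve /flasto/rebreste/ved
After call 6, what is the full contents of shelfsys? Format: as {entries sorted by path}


Answer: {flasto/, flasto/nemost=grumu, flasto/rebreste/, flasto/rebreste/ved/, flasto/wegoborn/}

Derivation:
;; recall(k→bi) ~> -837
;; purge(k→bi) ~> -837
;; carve(p→/flasto/rebreste) ~> ok
;; bind(k→bi, v→1852-03-28) ~> nil
;; express(v→12, u_from→kB, u_to→MiB) ~> 375/32768
;; carve(p→/flasto/rebreste/ved) ~> ok


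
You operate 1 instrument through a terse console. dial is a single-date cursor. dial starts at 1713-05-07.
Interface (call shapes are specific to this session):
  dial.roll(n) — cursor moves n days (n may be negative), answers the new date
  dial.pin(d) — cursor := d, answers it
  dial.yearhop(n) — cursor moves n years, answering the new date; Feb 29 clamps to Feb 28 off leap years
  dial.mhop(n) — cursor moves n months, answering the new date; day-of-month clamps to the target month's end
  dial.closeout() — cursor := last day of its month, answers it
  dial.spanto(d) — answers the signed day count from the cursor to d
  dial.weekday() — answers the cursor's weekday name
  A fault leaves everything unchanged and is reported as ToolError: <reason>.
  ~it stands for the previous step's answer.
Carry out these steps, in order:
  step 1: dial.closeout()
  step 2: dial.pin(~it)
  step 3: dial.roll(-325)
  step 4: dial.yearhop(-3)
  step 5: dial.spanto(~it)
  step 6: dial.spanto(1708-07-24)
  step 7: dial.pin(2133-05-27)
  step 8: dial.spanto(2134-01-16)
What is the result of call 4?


Answer: 1709-07-10

Derivation:
>> dial.closeout()
<< 1713-05-31
>> dial.pin(d=~it)
<< 1713-05-31
>> dial.roll(n=-325)
<< 1712-07-10
>> dial.yearhop(n=-3)
<< 1709-07-10
>> dial.spanto(d=~it)
<< 0
>> dial.spanto(d=1708-07-24)
<< -351
>> dial.pin(d=2133-05-27)
<< 2133-05-27
>> dial.spanto(d=2134-01-16)
<< 234


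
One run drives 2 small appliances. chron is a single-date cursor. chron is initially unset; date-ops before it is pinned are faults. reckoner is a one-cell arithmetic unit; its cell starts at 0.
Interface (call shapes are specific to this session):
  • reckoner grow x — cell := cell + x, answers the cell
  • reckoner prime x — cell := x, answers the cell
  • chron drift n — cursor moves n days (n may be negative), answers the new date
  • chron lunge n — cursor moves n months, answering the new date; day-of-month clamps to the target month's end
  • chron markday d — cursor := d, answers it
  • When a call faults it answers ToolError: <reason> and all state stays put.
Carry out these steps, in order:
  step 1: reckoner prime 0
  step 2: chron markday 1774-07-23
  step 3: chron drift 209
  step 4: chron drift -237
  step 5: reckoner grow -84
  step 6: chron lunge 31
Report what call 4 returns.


→ reckoner prime(x→0)
← 0
→ chron markday(d→1774-07-23)
← 1774-07-23
→ chron drift(n→209)
← 1775-02-17
→ chron drift(n→-237)
← 1774-06-25
→ reckoner grow(x→-84)
← -84
→ chron lunge(n→31)
← 1777-01-25

Answer: 1774-06-25


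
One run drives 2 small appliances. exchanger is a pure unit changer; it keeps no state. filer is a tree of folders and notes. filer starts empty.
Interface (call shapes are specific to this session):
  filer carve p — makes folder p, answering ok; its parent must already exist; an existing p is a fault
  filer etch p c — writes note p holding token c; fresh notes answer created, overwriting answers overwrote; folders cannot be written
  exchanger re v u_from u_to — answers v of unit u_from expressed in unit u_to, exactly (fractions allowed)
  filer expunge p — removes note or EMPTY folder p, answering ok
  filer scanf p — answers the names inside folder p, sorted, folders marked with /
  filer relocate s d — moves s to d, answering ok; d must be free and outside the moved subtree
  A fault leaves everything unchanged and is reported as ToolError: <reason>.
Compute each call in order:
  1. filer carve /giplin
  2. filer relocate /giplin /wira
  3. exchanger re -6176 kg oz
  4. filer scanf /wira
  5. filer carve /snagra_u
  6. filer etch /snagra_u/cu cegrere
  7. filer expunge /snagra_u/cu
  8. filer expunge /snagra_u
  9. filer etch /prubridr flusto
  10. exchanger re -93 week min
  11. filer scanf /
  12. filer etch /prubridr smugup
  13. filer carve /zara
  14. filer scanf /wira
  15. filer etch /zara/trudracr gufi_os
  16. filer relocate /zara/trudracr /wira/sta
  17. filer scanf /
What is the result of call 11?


// filer carve(p→/giplin) : ok
// filer relocate(s→/giplin, d→/wira) : ok
// exchanger re(v→-6176, u_from→kg, u_to→oz) : -9881600000000/45359237
// filer scanf(p→/wira) : []
// filer carve(p→/snagra_u) : ok
// filer etch(p→/snagra_u/cu, c→cegrere) : created
// filer expunge(p→/snagra_u/cu) : ok
// filer expunge(p→/snagra_u) : ok
// filer etch(p→/prubridr, c→flusto) : created
// exchanger re(v→-93, u_from→week, u_to→min) : -937440
// filer scanf(p→/) : [prubridr, wira/]
// filer etch(p→/prubridr, c→smugup) : overwrote
// filer carve(p→/zara) : ok
// filer scanf(p→/wira) : []
// filer etch(p→/zara/trudracr, c→gufi_os) : created
// filer relocate(s→/zara/trudracr, d→/wira/sta) : ok
// filer scanf(p→/) : [prubridr, wira/, zara/]

Answer: [prubridr, wira/]


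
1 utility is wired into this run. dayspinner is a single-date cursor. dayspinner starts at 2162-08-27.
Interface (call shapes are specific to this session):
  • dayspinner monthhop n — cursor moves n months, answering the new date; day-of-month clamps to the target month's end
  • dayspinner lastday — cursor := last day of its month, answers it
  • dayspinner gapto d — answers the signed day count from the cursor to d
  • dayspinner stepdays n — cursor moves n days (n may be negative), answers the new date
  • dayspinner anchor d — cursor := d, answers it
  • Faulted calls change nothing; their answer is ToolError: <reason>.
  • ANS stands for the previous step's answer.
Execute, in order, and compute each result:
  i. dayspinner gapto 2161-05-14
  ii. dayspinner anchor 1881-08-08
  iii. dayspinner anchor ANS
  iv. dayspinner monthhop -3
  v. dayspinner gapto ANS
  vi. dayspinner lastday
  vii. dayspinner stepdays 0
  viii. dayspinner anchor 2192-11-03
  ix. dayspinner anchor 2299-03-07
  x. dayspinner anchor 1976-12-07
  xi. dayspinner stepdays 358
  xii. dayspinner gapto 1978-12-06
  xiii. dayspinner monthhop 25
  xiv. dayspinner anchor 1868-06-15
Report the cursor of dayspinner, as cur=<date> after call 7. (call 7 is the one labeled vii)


·→ dayspinner gapto(d: 2161-05-14)
·← -470
·→ dayspinner anchor(d: 1881-08-08)
·← 1881-08-08
·→ dayspinner anchor(d: ANS)
·← 1881-08-08
·→ dayspinner monthhop(n: -3)
·← 1881-05-08
·→ dayspinner gapto(d: ANS)
·← 0
·→ dayspinner lastday()
·← 1881-05-31
·→ dayspinner stepdays(n: 0)
·← 1881-05-31
·→ dayspinner anchor(d: 2192-11-03)
·← 2192-11-03
·→ dayspinner anchor(d: 2299-03-07)
·← 2299-03-07
·→ dayspinner anchor(d: 1976-12-07)
·← 1976-12-07
·→ dayspinner stepdays(n: 358)
·← 1977-11-30
·→ dayspinner gapto(d: 1978-12-06)
·← 371
·→ dayspinner monthhop(n: 25)
·← 1979-12-30
·→ dayspinner anchor(d: 1868-06-15)
·← 1868-06-15

Answer: cur=1881-05-31


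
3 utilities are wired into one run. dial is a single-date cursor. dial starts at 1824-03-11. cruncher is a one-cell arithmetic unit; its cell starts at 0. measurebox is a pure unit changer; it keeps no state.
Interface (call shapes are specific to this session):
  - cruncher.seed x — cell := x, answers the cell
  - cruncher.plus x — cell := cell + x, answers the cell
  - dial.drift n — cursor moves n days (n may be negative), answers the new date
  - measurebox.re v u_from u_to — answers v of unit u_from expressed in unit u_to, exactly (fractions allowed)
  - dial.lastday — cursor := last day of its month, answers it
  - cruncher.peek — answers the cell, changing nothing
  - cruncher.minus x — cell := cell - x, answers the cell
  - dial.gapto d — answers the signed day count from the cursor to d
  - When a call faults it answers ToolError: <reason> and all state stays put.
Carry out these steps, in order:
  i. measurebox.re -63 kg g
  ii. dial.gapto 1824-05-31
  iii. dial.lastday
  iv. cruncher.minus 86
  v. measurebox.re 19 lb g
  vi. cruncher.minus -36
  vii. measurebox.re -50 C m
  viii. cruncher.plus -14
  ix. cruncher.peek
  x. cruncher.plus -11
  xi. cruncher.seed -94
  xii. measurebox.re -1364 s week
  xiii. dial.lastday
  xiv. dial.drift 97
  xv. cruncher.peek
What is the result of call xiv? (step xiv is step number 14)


// measurebox.re(v='-63', u_from='kg', u_to='g') => -63000
// dial.gapto(d='1824-05-31') => 81
// dial.lastday() => 1824-03-31
// cruncher.minus(x='86') => -86
// measurebox.re(v='19', u_from='lb', u_to='g') => 861825503/100000
// cruncher.minus(x='-36') => -50
// measurebox.re(v='-50', u_from='C', u_to='m') => ToolError: incompatible units
// cruncher.plus(x='-14') => -64
// cruncher.peek() => -64
// cruncher.plus(x='-11') => -75
// cruncher.seed(x='-94') => -94
// measurebox.re(v='-1364', u_from='s', u_to='week') => -341/151200
// dial.lastday() => 1824-03-31
// dial.drift(n='97') => 1824-07-06
// cruncher.peek() => -94

Answer: 1824-07-06


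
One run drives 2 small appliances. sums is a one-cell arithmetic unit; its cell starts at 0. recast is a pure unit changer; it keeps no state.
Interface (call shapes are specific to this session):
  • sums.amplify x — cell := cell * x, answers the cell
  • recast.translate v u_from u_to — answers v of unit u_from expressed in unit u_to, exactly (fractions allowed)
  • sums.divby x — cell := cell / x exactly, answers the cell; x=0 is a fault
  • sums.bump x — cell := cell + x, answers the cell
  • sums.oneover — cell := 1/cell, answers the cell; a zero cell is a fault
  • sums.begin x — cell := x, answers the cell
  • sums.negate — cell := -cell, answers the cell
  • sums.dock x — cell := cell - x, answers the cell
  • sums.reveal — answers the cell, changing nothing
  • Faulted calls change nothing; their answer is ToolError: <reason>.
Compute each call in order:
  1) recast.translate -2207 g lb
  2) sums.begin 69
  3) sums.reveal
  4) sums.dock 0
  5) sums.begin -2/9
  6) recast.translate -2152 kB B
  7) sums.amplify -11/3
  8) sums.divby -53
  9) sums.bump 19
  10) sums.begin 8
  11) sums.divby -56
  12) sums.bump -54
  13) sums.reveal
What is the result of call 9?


Answer: 27167/1431

Derivation:
·→ translate(-2207, g, lb)
·← -220700000/45359237
·→ begin(69)
·← 69
·→ reveal()
·← 69
·→ dock(0)
·← 69
·→ begin(-2/9)
·← -2/9
·→ translate(-2152, kB, B)
·← -2152000
·→ amplify(-11/3)
·← 22/27
·→ divby(-53)
·← -22/1431
·→ bump(19)
·← 27167/1431
·→ begin(8)
·← 8
·→ divby(-56)
·← -1/7
·→ bump(-54)
·← -379/7
·→ reveal()
·← -379/7


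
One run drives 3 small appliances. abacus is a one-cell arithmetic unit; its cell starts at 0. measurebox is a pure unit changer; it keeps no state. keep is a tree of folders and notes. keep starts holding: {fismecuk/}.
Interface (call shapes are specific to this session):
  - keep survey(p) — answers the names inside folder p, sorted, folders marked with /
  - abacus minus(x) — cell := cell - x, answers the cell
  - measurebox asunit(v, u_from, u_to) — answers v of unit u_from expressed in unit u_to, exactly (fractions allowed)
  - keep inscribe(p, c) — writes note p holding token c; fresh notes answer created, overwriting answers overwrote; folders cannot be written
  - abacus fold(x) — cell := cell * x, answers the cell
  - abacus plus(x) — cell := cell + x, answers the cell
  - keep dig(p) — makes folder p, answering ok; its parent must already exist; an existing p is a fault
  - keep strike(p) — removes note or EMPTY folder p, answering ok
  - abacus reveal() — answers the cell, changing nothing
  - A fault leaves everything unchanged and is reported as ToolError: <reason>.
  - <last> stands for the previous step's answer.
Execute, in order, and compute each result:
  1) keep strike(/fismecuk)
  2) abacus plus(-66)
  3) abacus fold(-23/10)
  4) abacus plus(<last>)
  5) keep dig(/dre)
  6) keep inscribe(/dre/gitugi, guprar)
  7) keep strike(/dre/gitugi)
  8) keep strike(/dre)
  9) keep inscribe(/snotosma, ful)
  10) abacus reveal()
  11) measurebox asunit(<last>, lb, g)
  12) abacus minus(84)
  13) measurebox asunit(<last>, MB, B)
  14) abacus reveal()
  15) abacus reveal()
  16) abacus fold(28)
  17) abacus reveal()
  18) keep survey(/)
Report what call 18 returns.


Answer: [snotosma]

Derivation:
% keep strike p=/fismecuk
[out] ok
% abacus plus x=-66
[out] -66
% abacus fold x=-23/10
[out] 759/5
% abacus plus x=<last>
[out] 1518/5
% keep dig p=/dre
[out] ok
% keep inscribe p=/dre/gitugi c=guprar
[out] created
% keep strike p=/dre/gitugi
[out] ok
% keep strike p=/dre
[out] ok
% keep inscribe p=/snotosma c=ful
[out] created
% abacus reveal
[out] 1518/5
% measurebox asunit v=<last> u_from=lb u_to=g
[out] 34427660883/250000
% abacus minus x=84
[out] 1098/5
% measurebox asunit v=<last> u_from=MB u_to=B
[out] 219600000
% abacus reveal
[out] 1098/5
% abacus reveal
[out] 1098/5
% abacus fold x=28
[out] 30744/5
% abacus reveal
[out] 30744/5
% keep survey p=/
[out] [snotosma]


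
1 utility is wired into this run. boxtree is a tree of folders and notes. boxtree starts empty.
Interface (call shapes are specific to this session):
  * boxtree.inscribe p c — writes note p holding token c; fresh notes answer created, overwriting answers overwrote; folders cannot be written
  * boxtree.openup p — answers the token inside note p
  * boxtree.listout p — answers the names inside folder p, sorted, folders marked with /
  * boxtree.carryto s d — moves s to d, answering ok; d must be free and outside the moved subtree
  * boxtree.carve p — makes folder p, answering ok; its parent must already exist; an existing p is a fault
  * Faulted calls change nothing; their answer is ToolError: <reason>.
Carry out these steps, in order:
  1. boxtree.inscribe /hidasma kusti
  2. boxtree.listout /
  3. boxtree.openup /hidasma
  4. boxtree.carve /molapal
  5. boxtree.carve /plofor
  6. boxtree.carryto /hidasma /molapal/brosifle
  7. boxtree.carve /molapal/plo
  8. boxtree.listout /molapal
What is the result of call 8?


Answer: [brosifle, plo/]

Derivation:
>>> boxtree.inscribe p: /hidasma c: kusti
[out] created
>>> boxtree.listout p: /
[out] [hidasma]
>>> boxtree.openup p: /hidasma
[out] kusti
>>> boxtree.carve p: /molapal
[out] ok
>>> boxtree.carve p: /plofor
[out] ok
>>> boxtree.carryto s: /hidasma d: /molapal/brosifle
[out] ok
>>> boxtree.carve p: /molapal/plo
[out] ok
>>> boxtree.listout p: /molapal
[out] [brosifle, plo/]


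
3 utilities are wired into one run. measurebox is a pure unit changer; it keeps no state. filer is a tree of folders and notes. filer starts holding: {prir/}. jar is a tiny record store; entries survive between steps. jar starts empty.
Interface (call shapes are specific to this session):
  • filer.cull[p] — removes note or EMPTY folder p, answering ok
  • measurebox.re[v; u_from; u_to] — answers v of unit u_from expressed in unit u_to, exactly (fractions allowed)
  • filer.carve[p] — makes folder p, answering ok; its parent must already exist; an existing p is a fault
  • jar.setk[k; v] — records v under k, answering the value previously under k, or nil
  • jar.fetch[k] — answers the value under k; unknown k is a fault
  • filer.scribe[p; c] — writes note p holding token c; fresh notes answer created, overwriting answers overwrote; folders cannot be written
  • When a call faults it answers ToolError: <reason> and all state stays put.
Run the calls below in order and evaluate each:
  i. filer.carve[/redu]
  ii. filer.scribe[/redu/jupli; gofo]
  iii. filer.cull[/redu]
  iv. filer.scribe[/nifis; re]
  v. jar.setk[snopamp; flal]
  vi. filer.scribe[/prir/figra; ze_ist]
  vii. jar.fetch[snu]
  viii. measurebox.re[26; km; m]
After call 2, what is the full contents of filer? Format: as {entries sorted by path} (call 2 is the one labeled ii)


Answer: {prir/, redu/, redu/jupli=gofo}

Derivation:
==> filer.carve(p=/redu)
<== ok
==> filer.scribe(p=/redu/jupli, c=gofo)
<== created
==> filer.cull(p=/redu)
<== ToolError: not empty
==> filer.scribe(p=/nifis, c=re)
<== created
==> jar.setk(k=snopamp, v=flal)
<== nil
==> filer.scribe(p=/prir/figra, c=ze_ist)
<== created
==> jar.fetch(k=snu)
<== ToolError: no such key snu
==> measurebox.re(v=26, u_from=km, u_to=m)
<== 26000


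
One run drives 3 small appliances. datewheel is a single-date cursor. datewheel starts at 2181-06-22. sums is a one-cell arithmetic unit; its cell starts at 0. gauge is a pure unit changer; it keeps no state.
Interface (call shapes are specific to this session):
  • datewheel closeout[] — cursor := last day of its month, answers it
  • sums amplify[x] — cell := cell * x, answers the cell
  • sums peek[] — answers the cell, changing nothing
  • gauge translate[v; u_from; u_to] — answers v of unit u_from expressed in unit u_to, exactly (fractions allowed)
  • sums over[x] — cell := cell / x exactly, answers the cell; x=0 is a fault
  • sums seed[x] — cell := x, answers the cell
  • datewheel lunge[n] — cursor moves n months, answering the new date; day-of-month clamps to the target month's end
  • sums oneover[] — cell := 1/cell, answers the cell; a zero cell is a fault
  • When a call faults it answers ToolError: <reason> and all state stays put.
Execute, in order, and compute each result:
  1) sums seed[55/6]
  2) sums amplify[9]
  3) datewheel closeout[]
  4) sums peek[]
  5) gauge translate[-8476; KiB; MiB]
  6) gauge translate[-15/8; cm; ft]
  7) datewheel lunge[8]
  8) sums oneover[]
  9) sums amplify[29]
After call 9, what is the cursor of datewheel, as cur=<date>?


Now I run sums seed using x: 55/6, and observe 55/6.
I invoke sums amplify using x: 9, → 165/2.
I run datewheel closeout, yielding 2181-06-30.
Now I run sums peek(), giving 165/2.
Calling gauge translate using v: -8476, u_from: KiB, u_to: MiB, which returns -2119/256.
Then gauge translate using v: -15/8, u_from: cm, u_to: ft: -125/2032.
Calling datewheel lunge using n: 8, — result: 2182-02-28.
I use sums oneover(), giving 2/165.
Next I call sums amplify using x: 29, which returns 58/165.

Answer: cur=2182-02-28


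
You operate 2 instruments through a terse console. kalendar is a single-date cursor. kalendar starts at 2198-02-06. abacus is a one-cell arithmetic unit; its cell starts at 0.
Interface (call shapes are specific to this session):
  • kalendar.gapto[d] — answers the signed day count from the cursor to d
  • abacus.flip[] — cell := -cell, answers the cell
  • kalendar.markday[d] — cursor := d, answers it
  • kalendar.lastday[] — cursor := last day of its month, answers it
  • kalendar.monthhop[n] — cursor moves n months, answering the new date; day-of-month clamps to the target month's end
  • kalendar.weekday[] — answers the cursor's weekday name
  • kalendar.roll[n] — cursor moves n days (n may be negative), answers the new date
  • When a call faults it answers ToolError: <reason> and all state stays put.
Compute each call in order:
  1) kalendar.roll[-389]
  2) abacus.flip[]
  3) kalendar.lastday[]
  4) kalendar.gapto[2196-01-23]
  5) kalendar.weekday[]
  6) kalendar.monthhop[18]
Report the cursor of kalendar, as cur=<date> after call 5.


Answer: cur=2197-01-31

Derivation:
-- kalendar.roll(-389) -> 2197-01-13
-- abacus.flip() -> 0
-- kalendar.lastday() -> 2197-01-31
-- kalendar.gapto(2196-01-23) -> -374
-- kalendar.weekday() -> Tuesday
-- kalendar.monthhop(18) -> 2198-07-31


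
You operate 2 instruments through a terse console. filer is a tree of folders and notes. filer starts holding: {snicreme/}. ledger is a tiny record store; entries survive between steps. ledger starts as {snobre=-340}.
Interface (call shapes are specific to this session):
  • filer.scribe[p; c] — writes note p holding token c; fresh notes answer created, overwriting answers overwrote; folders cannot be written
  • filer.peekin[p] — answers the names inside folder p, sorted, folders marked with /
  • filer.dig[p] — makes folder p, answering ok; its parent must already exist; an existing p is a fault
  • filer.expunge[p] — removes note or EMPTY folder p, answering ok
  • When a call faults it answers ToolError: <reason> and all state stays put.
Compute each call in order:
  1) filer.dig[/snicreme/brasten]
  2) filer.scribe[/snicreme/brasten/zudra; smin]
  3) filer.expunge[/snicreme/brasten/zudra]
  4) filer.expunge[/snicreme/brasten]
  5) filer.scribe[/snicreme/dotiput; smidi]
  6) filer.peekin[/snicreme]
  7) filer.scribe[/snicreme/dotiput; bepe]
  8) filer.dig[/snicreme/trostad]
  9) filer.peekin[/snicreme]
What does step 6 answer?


CALL dig[p='/snicreme/brasten']
RET  ok
CALL scribe[p='/snicreme/brasten/zudra'; c='smin']
RET  created
CALL expunge[p='/snicreme/brasten/zudra']
RET  ok
CALL expunge[p='/snicreme/brasten']
RET  ok
CALL scribe[p='/snicreme/dotiput'; c='smidi']
RET  created
CALL peekin[p='/snicreme']
RET  [dotiput]
CALL scribe[p='/snicreme/dotiput'; c='bepe']
RET  overwrote
CALL dig[p='/snicreme/trostad']
RET  ok
CALL peekin[p='/snicreme']
RET  [dotiput, trostad/]

Answer: [dotiput]


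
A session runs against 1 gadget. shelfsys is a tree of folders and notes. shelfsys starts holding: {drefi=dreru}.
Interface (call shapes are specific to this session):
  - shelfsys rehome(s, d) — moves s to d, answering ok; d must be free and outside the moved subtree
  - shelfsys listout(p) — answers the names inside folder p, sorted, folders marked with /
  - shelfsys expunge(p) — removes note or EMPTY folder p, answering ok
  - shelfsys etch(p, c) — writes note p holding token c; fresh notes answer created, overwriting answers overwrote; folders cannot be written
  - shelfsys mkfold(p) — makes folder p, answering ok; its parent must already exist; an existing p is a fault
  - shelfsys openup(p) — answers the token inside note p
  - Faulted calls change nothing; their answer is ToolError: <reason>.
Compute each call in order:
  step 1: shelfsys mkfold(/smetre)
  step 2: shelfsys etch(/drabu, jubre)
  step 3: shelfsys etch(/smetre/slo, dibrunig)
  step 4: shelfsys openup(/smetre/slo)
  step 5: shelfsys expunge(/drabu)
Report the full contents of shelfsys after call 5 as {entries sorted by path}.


Answer: {drefi=dreru, smetre/, smetre/slo=dibrunig}

Derivation:
> shelfsys mkfold p: /smetre
[out] ok
> shelfsys etch p: /drabu c: jubre
[out] created
> shelfsys etch p: /smetre/slo c: dibrunig
[out] created
> shelfsys openup p: /smetre/slo
[out] dibrunig
> shelfsys expunge p: /drabu
[out] ok


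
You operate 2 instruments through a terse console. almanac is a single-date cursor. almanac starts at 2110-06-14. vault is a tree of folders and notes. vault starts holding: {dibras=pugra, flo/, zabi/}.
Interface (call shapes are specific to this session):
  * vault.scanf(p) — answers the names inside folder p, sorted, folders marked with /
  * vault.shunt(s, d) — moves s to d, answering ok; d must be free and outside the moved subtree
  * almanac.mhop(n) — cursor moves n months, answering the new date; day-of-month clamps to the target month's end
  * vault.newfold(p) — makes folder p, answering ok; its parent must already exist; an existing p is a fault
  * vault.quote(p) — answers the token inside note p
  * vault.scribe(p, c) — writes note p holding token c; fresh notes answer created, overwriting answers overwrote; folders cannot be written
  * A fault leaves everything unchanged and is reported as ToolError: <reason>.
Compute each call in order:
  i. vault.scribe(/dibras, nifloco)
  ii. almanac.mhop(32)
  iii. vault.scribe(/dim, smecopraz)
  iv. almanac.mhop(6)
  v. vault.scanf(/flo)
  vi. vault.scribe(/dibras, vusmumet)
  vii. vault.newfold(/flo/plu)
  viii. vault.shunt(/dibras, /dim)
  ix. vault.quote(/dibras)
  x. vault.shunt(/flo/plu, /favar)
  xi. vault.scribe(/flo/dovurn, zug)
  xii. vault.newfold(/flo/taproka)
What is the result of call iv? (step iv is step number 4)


Invoking scribe(p=/dibras, c=nifloco): overwrote.
Next I call mhop(n=32), and get 2113-02-14.
Now I run scribe(p=/dim, c=smecopraz), → created.
Using mhop(n=6), giving 2113-08-14.
Calling scanf(p=/flo), — result: [].
I use scribe(p=/dibras, c=vusmumet), — result: overwrote.
I call newfold(p=/flo/plu), and observe ok.
Now I run shunt(s=/dibras, d=/dim), which returns ToolError: exists.
Next I call quote(p=/dibras), and get vusmumet.
I try shunt(s=/flo/plu, d=/favar), which returns ok.
Using scribe(p=/flo/dovurn, c=zug), and get created.
I invoke newfold(p=/flo/taproka), → ok.

Answer: 2113-08-14


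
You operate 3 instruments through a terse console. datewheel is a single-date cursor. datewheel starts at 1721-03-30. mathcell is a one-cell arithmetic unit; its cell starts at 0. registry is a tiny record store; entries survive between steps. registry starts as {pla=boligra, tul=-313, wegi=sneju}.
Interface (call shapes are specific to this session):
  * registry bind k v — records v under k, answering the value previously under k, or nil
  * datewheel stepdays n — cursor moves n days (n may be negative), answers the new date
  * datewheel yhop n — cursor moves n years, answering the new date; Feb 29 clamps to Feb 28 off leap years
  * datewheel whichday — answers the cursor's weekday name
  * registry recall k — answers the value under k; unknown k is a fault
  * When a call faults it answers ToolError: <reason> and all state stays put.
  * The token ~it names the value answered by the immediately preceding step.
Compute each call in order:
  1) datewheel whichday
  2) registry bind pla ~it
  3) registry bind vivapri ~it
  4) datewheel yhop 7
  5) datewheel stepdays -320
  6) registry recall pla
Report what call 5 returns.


Answer: 1727-05-15

Derivation:
~$ datewheel whichday
:: Sunday
~$ registry bind k='pla' v='~it'
:: boligra
~$ registry bind k='vivapri' v='~it'
:: nil
~$ datewheel yhop n='7'
:: 1728-03-30
~$ datewheel stepdays n='-320'
:: 1727-05-15
~$ registry recall k='pla'
:: Sunday


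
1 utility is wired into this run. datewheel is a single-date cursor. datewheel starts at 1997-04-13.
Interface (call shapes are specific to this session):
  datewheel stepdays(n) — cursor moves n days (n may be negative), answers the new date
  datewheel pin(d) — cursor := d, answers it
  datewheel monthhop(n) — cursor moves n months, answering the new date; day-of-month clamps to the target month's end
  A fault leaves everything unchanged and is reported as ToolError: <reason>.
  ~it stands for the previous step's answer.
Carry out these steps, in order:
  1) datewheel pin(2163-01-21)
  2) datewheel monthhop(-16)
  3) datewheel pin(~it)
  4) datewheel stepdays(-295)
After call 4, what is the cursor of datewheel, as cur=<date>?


Answer: cur=2160-11-30

Derivation:
Step: datewheel pin[2163-01-21]
Result: 2163-01-21
Step: datewheel monthhop[-16]
Result: 2161-09-21
Step: datewheel pin[~it]
Result: 2161-09-21
Step: datewheel stepdays[-295]
Result: 2160-11-30


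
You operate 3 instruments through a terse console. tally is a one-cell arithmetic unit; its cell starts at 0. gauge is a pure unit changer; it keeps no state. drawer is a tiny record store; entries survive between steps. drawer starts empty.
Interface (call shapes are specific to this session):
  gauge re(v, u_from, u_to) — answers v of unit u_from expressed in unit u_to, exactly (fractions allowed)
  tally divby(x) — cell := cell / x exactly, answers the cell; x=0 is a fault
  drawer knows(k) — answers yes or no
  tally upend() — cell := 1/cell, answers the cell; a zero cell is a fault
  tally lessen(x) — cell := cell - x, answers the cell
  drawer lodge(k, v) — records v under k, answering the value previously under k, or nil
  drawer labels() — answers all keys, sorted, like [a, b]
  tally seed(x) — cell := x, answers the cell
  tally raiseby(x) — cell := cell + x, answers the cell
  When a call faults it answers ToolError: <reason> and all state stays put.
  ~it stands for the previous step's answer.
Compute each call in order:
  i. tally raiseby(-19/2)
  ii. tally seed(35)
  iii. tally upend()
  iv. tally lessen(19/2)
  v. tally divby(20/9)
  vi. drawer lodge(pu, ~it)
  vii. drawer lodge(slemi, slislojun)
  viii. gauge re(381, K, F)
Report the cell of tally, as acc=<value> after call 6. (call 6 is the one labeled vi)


Step: tally raiseby[-19/2]
Result: -19/2
Step: tally seed[35]
Result: 35
Step: tally upend[]
Result: 1/35
Step: tally lessen[19/2]
Result: -663/70
Step: tally divby[20/9]
Result: -5967/1400
Step: drawer lodge[pu; ~it]
Result: nil
Step: drawer lodge[slemi; slislojun]
Result: nil
Step: gauge re[381; K; F]
Result: 22613/100

Answer: acc=-5967/1400
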